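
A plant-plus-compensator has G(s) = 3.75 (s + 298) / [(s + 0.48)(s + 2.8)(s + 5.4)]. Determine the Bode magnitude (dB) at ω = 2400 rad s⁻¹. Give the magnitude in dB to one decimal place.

|j2400 + 298| = √(2400² + 298²) = 2418
|j2400 + 0.48| = √(2400² + 0.48²) = 2400
|j2400 + 2.8| = √(2400² + 2.8²) = 2400
|j2400 + 5.4| = √(2400² + 5.4²) = 2400
|G(j2400)| = 3.75 × 2418 / (2400 × 2400 × 2400) = 6.5604e-07
20 log₁₀(6.5604e-07) = -123.66 dB

-123.7 dB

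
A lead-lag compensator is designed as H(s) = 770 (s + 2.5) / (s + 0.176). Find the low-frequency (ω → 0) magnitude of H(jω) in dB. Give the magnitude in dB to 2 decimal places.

80.78 dB

H(0) = 770 × 2.5 / 0.176 = 10938
20 log₁₀(10938) = 80.778 dB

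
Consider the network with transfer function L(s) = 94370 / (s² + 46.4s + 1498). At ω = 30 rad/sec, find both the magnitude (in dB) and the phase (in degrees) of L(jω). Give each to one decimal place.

|(j30)² + 46.4(j30) + 1498| = |598 + j1392| = 1515
|L(j30)| = 94370 / 1515 = 62.29
20 log₁₀(62.29) = 35.89 dB
∠[(j30)² + 46.4(j30) + 1498] = ∠[598 + j1392] = 66.75°
∠L(j30) = −66.75° = -66.75°

|L| = 35.9 dB, ∠L = -66.8°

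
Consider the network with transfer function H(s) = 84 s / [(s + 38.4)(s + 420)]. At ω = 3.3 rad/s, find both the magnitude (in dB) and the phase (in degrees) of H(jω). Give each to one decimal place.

|H| = -35.3 dB, ∠H = 84.6°

|j3.3| = 3.3
|j3.3 + 38.4| = √(3.3² + 38.4²) = 38.54
|j3.3 + 420| = √(3.3² + 420²) = 420
|H(j3.3)| = 84 × 3.3 / (38.54 × 420) = 0.017124
20 log₁₀(0.017124) = -35.33 dB
∠(j3.3) = 90.00°
∠(j3.3 + 38.4) = arctan(3.3/38.4) = 4.91°
∠(j3.3 + 420) = arctan(3.3/420) = 0.45°
∠H(j3.3) = 90.00° − (4.91° + 0.45°) = 84.64°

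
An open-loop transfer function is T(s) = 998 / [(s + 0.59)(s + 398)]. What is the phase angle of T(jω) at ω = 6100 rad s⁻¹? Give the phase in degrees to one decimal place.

∠(j6100 + 0.59) = arctan(6100/0.59) = 89.99°
∠(j6100 + 398) = arctan(6100/398) = 86.27°
∠T(j6100) = − (89.99° + 86.27°) = -176.26°

-176.3°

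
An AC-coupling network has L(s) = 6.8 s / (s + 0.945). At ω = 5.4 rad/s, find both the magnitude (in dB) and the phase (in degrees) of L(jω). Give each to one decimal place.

|L| = 16.5 dB, ∠L = 9.9 deg

|j5.4| = 5.4
|j5.4 + 0.945| = √(5.4² + 0.945²) = 5.482
|L(j5.4)| = 6.8 × 5.4 / 5.482 = 6.6982
20 log₁₀(6.6982) = 16.52 dB
∠(j5.4) = 90.00°
∠(j5.4 + 0.945) = arctan(5.4/0.945) = 80.07°
∠L(j5.4) = 90.00° − 80.07° = 9.93°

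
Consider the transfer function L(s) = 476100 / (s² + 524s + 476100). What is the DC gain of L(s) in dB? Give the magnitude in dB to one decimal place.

0.0 dB

L(0) = 476100 / 476100 = 1
20 log₁₀(1) = 0.00 dB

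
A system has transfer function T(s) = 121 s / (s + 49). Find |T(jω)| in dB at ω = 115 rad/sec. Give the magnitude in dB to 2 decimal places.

|j115| = 115
|j115 + 49| = √(115² + 49²) = 125
|T(j115)| = 121 × 115 / 125 = 111.32
20 log₁₀(111.32) = 40.931 dB

40.93 dB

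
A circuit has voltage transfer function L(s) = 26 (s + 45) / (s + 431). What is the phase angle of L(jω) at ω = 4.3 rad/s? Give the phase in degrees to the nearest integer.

5°

∠(j4.3 + 45) = arctan(4.3/45) = 5.46°
∠(j4.3 + 431) = arctan(4.3/431) = 0.57°
∠L(j4.3) = 5.46° − 0.57° = 4.89°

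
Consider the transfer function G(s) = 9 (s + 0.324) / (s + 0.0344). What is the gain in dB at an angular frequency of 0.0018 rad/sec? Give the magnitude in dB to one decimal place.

|j0.0018 + 0.324| = √(0.0018² + 0.324²) = 0.324
|j0.0018 + 0.0344| = √(0.0018² + 0.0344²) = 0.03445
|G(j0.0018)| = 9 × 0.324 / 0.03445 = 84.653
20 log₁₀(84.653) = 38.55 dB

38.6 dB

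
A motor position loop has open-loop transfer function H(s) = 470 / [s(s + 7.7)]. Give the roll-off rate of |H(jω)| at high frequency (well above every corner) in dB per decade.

-40 dB/decade

With 0 zeros and 2 poles, the high-frequency asymptotic slope is 20 × (0 − 2) = -40 dB/decade.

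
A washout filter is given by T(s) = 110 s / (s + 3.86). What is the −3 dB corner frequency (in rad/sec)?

For a single-pole high-pass, the −3 dB point is at the pole: ω = 3.86 rad/sec.

3.86 rad/sec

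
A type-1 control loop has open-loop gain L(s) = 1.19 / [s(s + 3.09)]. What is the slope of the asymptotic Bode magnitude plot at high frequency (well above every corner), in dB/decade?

-40 dB/decade

With 0 zeros and 2 poles, the high-frequency asymptotic slope is 20 × (0 − 2) = -40 dB/decade.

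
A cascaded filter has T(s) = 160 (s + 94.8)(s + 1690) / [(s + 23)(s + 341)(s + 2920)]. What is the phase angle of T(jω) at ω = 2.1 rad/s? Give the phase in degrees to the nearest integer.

∠(j2.1 + 94.8) = arctan(2.1/94.8) = 1.27°
∠(j2.1 + 1690) = arctan(2.1/1690) = 0.07°
∠(j2.1 + 23) = arctan(2.1/23) = 5.22°
∠(j2.1 + 341) = arctan(2.1/341) = 0.35°
∠(j2.1 + 2920) = arctan(2.1/2920) = 0.04°
∠T(j2.1) = 1.27° + 0.07° − (5.22° + 0.35° + 0.04°) = -4.27°

-4 deg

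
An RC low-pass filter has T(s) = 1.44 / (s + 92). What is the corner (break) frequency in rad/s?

The single real pole at s = −92 gives a corner at ω = 92 rad/s.

92 rad/s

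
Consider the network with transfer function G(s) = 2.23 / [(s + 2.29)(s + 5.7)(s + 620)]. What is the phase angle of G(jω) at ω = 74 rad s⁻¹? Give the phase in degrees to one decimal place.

∠(j74 + 2.29) = arctan(74/2.29) = 88.23°
∠(j74 + 5.7) = arctan(74/5.7) = 85.60°
∠(j74 + 620) = arctan(74/620) = 6.81°
∠G(j74) = − (88.23° + 85.60° + 6.81°) = -180.63°

-180.6°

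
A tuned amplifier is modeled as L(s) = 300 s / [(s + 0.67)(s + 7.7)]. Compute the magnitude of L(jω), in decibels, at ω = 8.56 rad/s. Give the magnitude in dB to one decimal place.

28.3 dB

|j8.56| = 8.56
|j8.56 + 0.67| = √(8.56² + 0.67²) = 8.586
|j8.56 + 7.7| = √(8.56² + 7.7²) = 11.51
|L(j8.56)| = 300 × 8.56 / (8.586 × 11.51) = 25.977
20 log₁₀(25.977) = 28.29 dB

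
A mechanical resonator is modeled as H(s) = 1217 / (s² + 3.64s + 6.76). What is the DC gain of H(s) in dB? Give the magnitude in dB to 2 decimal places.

H(0) = 1217 / 6.76 = 180.03
20 log₁₀(180.03) = 45.107 dB

45.11 dB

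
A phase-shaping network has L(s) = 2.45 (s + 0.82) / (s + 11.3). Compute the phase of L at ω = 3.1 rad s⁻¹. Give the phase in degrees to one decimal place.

∠(j3.1 + 0.82) = arctan(3.1/0.82) = 75.18°
∠(j3.1 + 11.3) = arctan(3.1/11.3) = 15.34°
∠L(j3.1) = 75.18° − 15.34° = 59.84°

59.8°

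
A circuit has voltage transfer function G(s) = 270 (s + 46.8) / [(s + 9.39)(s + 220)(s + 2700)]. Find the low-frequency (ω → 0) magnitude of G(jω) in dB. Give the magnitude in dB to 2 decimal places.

G(0) = 270 × 46.8 / (9.39 × 220 × 2700) = 0.0022655
20 log₁₀(0.0022655) = -52.897 dB

-52.90 dB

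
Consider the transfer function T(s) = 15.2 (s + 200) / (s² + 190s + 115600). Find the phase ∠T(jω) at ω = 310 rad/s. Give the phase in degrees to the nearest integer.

∠(j310 + 200) = arctan(310/200) = 57.17°
∠[(j310)² + 190(j310) + 115600] = ∠[19500 + j58900] = 71.68°
∠T(j310) = 57.17° − 71.68° = -14.51°

-15°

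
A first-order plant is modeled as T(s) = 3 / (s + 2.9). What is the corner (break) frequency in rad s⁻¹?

2.9 rad s⁻¹

The single real pole at s = −2.9 gives a corner at ω = 2.9 rad s⁻¹.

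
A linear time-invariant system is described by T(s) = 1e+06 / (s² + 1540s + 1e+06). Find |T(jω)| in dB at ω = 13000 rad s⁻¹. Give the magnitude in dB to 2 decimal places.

-44.57 dB

|(j13000)² + 1540(j13000) + 1e+06| = |-1.68e+08 + j2.002e+07| = 1.692e+08
|T(j13000)| = 1e+06 / 1.692e+08 = 0.0059106
20 log₁₀(0.0059106) = -44.567 dB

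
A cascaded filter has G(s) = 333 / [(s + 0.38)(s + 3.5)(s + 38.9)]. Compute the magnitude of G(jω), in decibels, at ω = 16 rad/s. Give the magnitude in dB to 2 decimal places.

-30.40 dB

|j16 + 0.38| = √(16² + 0.38²) = 16
|j16 + 3.5| = √(16² + 3.5²) = 16.38
|j16 + 38.9| = √(16² + 38.9²) = 42.06
|G(j16)| = 333 / (16 × 16.38 × 42.06) = 0.030202
20 log₁₀(0.030202) = -30.399 dB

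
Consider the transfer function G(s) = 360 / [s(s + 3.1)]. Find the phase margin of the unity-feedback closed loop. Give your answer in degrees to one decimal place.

Gain crossover: |G(jω)| = 1 at ω ≈ 18.8 rad/sec.
∠G(j18.8) = −90° − arctan(18.8/3.1) ≈ -170.66°
PM = 180° + (-170.66°) = 9.34°

9.3°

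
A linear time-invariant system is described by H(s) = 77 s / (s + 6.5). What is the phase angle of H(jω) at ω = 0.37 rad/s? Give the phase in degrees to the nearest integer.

∠(j0.37) = 90.00°
∠(j0.37 + 6.5) = arctan(0.37/6.5) = 3.26°
∠H(j0.37) = 90.00° − 3.26° = 86.74°

87°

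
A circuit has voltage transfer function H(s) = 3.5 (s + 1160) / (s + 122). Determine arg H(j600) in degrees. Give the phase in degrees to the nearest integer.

-51°

∠(j600 + 1160) = arctan(600/1160) = 27.35°
∠(j600 + 122) = arctan(600/122) = 78.51°
∠H(j600) = 27.35° − 78.51° = -51.16°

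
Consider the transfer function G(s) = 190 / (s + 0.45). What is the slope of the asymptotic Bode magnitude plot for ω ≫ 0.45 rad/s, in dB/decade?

-20 dB/decade

With 0 zeros and 1 pole, the high-frequency asymptotic slope is 20 × (0 − 1) = -20 dB/decade.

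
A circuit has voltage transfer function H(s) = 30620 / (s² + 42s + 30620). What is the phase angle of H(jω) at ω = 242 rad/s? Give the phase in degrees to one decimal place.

∠[(j242)² + 42(j242) + 30620] = ∠[-27944 + j10164] = 160.01°
∠H(j242) = −160.01° = -160.01°

-160.0°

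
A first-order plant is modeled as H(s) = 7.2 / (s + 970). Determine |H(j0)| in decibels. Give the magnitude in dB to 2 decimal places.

-42.59 dB

H(0) = 7.2 / 970 = 0.0074227
20 log₁₀(0.0074227) = -42.589 dB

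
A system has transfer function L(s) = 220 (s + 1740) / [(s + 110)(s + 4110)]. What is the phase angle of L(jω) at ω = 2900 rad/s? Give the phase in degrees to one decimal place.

-64.0°

∠(j2900 + 1740) = arctan(2900/1740) = 59.04°
∠(j2900 + 110) = arctan(2900/110) = 87.83°
∠(j2900 + 4110) = arctan(2900/4110) = 35.21°
∠L(j2900) = 59.04° − (87.83° + 35.21°) = -64.00°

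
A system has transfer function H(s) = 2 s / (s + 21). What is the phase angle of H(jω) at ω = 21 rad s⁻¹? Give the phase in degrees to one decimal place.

∠(j21) = 90.00°
∠(j21 + 21) = arctan(21/21) = 45.00°
∠H(j21) = 90.00° − 45.00° = 45.00°

45.0°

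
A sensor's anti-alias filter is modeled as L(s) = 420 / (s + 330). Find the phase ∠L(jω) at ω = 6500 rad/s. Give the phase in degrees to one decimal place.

-87.1 deg

∠(j6500 + 330) = arctan(6500/330) = 87.09°
∠L(j6500) = −87.09° = -87.09°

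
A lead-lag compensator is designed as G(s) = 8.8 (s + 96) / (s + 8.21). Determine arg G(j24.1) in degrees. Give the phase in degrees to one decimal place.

-57.1°

∠(j24.1 + 96) = arctan(24.1/96) = 14.09°
∠(j24.1 + 8.21) = arctan(24.1/8.21) = 71.19°
∠G(j24.1) = 14.09° − 71.19° = -57.10°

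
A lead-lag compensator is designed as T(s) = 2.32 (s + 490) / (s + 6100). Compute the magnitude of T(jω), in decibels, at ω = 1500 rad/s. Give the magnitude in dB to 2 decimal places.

|j1500 + 490| = √(1500² + 490²) = 1578
|j1500 + 6100| = √(1500² + 6100²) = 6282
|T(j1500)| = 2.32 × 1578 / 6282 = 0.5828
20 log₁₀(0.5828) = -4.690 dB

-4.69 dB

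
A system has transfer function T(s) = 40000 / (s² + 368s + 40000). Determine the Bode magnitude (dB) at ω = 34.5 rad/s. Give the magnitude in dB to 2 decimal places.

-0.18 dB

|(j34.5)² + 368(j34.5) + 40000| = |38810 + j12696| = 4.083e+04
|T(j34.5)| = 40000 / 4.083e+04 = 0.97958
20 log₁₀(0.97958) = -0.179 dB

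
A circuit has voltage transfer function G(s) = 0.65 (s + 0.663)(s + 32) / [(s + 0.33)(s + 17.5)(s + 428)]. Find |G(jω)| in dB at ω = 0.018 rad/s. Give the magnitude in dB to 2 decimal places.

|j0.018 + 0.663| = √(0.018² + 0.663²) = 0.6632
|j0.018 + 32| = √(0.018² + 32²) = 32
|j0.018 + 0.33| = √(0.018² + 0.33²) = 0.3305
|j0.018 + 17.5| = √(0.018² + 17.5²) = 17.5
|j0.018 + 428| = √(0.018² + 428²) = 428
|G(j0.018)| = 0.65 × 0.6632 × 32 / (0.3305 × 17.5 × 428) = 0.0055731
20 log₁₀(0.0055731) = -45.078 dB

-45.08 dB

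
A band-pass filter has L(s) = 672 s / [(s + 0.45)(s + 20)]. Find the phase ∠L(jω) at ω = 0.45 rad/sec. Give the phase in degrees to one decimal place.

43.7°

∠(j0.45) = 90.00°
∠(j0.45 + 0.45) = arctan(0.45/0.45) = 45.00°
∠(j0.45 + 20) = arctan(0.45/20) = 1.29°
∠L(j0.45) = 90.00° − (45.00° + 1.29°) = 43.71°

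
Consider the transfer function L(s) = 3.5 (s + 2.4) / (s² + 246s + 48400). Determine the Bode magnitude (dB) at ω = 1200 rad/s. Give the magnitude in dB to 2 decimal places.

|j1200 + 2.4| = √(1200² + 2.4²) = 1200
|(j1200)² + 246(j1200) + 48400| = |-1.3916e+06 + j2.952e+05| = 1.423e+06
|L(j1200)| = 3.5 × 1200 / 1.423e+06 = 0.0029524
20 log₁₀(0.0029524) = -50.596 dB

-50.60 dB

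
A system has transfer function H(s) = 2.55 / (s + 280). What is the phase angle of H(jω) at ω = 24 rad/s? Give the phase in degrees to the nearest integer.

-5°

∠(j24 + 280) = arctan(24/280) = 4.90°
∠H(j24) = −4.90° = -4.90°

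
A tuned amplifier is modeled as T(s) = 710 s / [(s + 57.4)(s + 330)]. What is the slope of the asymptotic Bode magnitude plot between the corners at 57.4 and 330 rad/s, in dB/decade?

0 dB/decade

In this band the factors already past their corner are: 1 differentiator zero, pole at 57.4; net slope = 0 dB/decade.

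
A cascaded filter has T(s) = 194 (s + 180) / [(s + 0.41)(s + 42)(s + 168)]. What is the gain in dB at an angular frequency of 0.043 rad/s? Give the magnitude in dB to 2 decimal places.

|j0.043 + 180| = √(0.043² + 180²) = 180
|j0.043 + 0.41| = √(0.043² + 0.41²) = 0.4122
|j0.043 + 42| = √(0.043² + 42²) = 42
|j0.043 + 168| = √(0.043² + 168²) = 168
|T(j0.043)| = 194 × 180 / (0.4122 × 42 × 168) = 12.005
20 log₁₀(12.005) = 21.587 dB

21.59 dB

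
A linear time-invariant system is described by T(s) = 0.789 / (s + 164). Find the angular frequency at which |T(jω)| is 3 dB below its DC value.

For a single-pole low-pass, the −3 dB point is at the pole: ω = 164 rad/sec.

164 rad/sec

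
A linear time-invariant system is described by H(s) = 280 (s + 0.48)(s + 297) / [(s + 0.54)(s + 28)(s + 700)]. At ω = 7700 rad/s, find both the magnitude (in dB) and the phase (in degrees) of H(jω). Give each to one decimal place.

|H| = -28.8 dB, ∠H = -86.8°

|j7700 + 0.48| = √(7700² + 0.48²) = 7700
|j7700 + 297| = √(7700² + 297²) = 7706
|j7700 + 0.54| = √(7700² + 0.54²) = 7700
|j7700 + 28| = √(7700² + 28²) = 7700
|j7700 + 700| = √(7700² + 700²) = 7732
|H(j7700)| = 280 × 7700 × 7706 / (7700 × 7700 × 7732) = 0.036241
20 log₁₀(0.036241) = -28.82 dB
∠(j7700 + 0.48) = arctan(7700/0.48) = 90.00°
∠(j7700 + 297) = arctan(7700/297) = 87.79°
∠(j7700 + 0.54) = arctan(7700/0.54) = 90.00°
∠(j7700 + 28) = arctan(7700/28) = 89.79°
∠(j7700 + 700) = arctan(7700/700) = 84.81°
∠H(j7700) = 90.00° + 87.79° − (90.00° + 89.79° + 84.81°) = -86.81°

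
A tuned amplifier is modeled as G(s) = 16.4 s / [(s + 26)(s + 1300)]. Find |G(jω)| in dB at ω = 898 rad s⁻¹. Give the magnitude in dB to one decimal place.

|j898| = 898
|j898 + 26| = √(898² + 26²) = 898.4
|j898 + 1300| = √(898² + 1300²) = 1580
|G(j898)| = 16.4 × 898 / (898.4 × 1580) = 0.010375
20 log₁₀(0.010375) = -39.68 dB

-39.7 dB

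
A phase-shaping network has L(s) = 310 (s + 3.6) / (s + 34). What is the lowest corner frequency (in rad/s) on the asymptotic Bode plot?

Break frequencies occur at each pole and zero magnitude: 3.6 rad/s, 34 rad/s.
The lowest is 3.6 rad/s.

3.6 rad/s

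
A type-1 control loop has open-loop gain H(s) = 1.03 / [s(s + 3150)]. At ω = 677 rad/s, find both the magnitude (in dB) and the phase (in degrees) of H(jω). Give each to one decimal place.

|H| = -126.5 dB, ∠H = -102.1°

|j677 + 3150| = √(677² + 3150²) = 3222
|j677| = 677
|H(j677)| = 1.03 / (3222 × 677) = 4.7221e-07
20 log₁₀(4.7221e-07) = -126.52 dB
∠(j677 + 3150) = arctan(677/3150) = 12.13°
∠(j677) = 90.00°
∠H(j677) = − (12.13° + 90.00°) = -102.13°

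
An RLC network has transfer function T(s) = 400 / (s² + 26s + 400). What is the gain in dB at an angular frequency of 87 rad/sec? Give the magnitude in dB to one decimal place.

|(j87)² + 26(j87) + 400| = |-7169 + j2262| = 7517
|T(j87)| = 400 / 7517 = 0.05321
20 log₁₀(0.05321) = -25.48 dB

-25.5 dB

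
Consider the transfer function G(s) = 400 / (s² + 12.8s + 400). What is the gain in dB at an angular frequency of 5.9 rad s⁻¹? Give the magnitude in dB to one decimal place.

0.6 dB

|(j5.9)² + 12.8(j5.9) + 400| = |365.19 + j75.52| = 372.9
|G(j5.9)| = 400 / 372.9 = 1.0726
20 log₁₀(1.0726) = 0.61 dB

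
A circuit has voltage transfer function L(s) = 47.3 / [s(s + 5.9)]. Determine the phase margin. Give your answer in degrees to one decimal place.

Gain crossover: |L(jω)| = 1 at ω ≈ 5.74 rad/sec.
∠L(j5.74) = −90° − arctan(5.74/5.9) ≈ -134.23°
PM = 180° + (-134.23°) = 45.77°

45.8°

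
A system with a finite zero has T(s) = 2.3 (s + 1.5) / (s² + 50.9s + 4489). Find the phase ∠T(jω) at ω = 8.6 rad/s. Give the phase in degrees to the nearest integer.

∠(j8.6 + 1.5) = arctan(8.6/1.5) = 80.11°
∠[(j8.6)² + 50.9(j8.6) + 4489] = ∠[4415 + j437.74] = 5.66°
∠T(j8.6) = 80.11° − 5.66° = 74.44°

74°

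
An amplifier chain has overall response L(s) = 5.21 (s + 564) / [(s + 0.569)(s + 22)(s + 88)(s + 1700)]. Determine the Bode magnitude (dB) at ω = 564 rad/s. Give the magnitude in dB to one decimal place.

-157.9 dB

|j564 + 564| = √(564² + 564²) = 797.6
|j564 + 0.569| = √(564² + 0.569²) = 564
|j564 + 22| = √(564² + 22²) = 564.4
|j564 + 88| = √(564² + 88²) = 570.8
|j564 + 1700| = √(564² + 1700²) = 1791
|L(j564)| = 5.21 × 797.6 / (564 × 564.4 × 570.8 × 1791) = 1.2768e-08
20 log₁₀(1.2768e-08) = -157.88 dB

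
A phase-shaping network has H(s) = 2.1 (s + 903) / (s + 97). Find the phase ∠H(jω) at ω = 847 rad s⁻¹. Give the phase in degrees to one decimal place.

∠(j847 + 903) = arctan(847/903) = 43.17°
∠(j847 + 97) = arctan(847/97) = 83.47°
∠H(j847) = 43.17° − 83.47° = -40.30°

-40.3 deg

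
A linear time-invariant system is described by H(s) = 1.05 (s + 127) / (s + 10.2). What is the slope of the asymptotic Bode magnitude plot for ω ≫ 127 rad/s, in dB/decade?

With 1 zero and 1 pole, the high-frequency asymptotic slope is 20 × (1 − 1) = 0 dB/decade.

0 dB/decade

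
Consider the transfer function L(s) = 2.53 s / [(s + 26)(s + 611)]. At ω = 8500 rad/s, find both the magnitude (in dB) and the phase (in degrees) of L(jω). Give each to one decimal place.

|L| = -70.5 dB, ∠L = -85.7 deg

|j8500| = 8500
|j8500 + 26| = √(8500² + 26²) = 8500
|j8500 + 611| = √(8500² + 611²) = 8522
|L(j8500)| = 2.53 × 8500 / (8500 × 8522) = 0.00029688
20 log₁₀(0.00029688) = -70.55 dB
∠(j8500) = 90.00°
∠(j8500 + 26) = arctan(8500/26) = 89.82°
∠(j8500 + 611) = arctan(8500/611) = 85.89°
∠L(j8500) = 90.00° − (89.82° + 85.89°) = -85.71°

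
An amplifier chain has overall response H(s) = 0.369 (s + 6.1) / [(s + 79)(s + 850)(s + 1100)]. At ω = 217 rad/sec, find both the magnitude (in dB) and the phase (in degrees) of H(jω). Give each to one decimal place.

|H| = -129.1 dB, ∠H = -7.1°

|j217 + 6.1| = √(217² + 6.1²) = 217.1
|j217 + 79| = √(217² + 79²) = 230.9
|j217 + 850| = √(217² + 850²) = 877.3
|j217 + 1100| = √(217² + 1100²) = 1121
|H(j217)| = 0.369 × 217.1 / (230.9 × 877.3 × 1121) = 3.5266e-07
20 log₁₀(3.5266e-07) = -129.05 dB
∠(j217 + 6.1) = arctan(217/6.1) = 88.39°
∠(j217 + 79) = arctan(217/79) = 70.00°
∠(j217 + 850) = arctan(217/850) = 14.32°
∠(j217 + 1100) = arctan(217/1100) = 11.16°
∠H(j217) = 88.39° − (70.00° + 14.32° + 11.16°) = -7.09°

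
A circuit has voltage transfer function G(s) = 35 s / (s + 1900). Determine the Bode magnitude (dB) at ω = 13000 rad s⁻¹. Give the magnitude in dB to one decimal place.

30.8 dB

|j13000| = 1.3e+04
|j13000 + 1900| = √(13000² + 1900²) = 1.314e+04
|G(j13000)| = 35 × 1.3e+04 / 1.314e+04 = 34.632
20 log₁₀(34.632) = 30.79 dB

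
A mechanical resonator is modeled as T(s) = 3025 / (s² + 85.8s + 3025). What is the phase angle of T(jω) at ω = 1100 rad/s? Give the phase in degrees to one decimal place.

∠[(j1100)² + 85.8(j1100) + 3025] = ∠[-1.207e+06 + j94380] = 175.53°
∠T(j1100) = −175.53° = -175.53°

-175.5 deg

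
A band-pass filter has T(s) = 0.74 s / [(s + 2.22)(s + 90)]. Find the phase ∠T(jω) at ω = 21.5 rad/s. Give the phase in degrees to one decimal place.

∠(j21.5) = 90.00°
∠(j21.5 + 2.22) = arctan(21.5/2.22) = 84.10°
∠(j21.5 + 90) = arctan(21.5/90) = 13.44°
∠T(j21.5) = 90.00° − (84.10° + 13.44°) = -7.54°

-7.5°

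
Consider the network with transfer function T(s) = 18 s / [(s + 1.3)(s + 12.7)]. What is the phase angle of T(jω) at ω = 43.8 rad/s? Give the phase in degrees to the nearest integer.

-72 deg

∠(j43.8) = 90.00°
∠(j43.8 + 1.3) = arctan(43.8/1.3) = 88.30°
∠(j43.8 + 12.7) = arctan(43.8/12.7) = 73.83°
∠T(j43.8) = 90.00° − (88.30° + 73.83°) = -72.13°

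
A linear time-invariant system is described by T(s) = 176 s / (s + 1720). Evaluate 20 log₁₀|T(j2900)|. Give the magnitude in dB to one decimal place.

43.6 dB

|j2900| = 2900
|j2900 + 1720| = √(2900² + 1720²) = 3372
|T(j2900)| = 176 × 2900 / 3372 = 151.38
20 log₁₀(151.38) = 43.60 dB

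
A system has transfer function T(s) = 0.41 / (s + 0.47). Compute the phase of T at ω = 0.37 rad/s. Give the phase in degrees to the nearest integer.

-38°

∠(j0.37 + 0.47) = arctan(0.37/0.47) = 38.21°
∠T(j0.37) = −38.21° = -38.21°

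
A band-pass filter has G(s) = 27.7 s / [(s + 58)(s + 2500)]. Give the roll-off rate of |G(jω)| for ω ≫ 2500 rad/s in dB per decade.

-20 dB/decade

With 1 zero and 2 poles, the high-frequency asymptotic slope is 20 × (1 − 2) = -20 dB/decade.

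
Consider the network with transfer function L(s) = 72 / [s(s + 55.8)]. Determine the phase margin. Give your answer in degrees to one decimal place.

Gain crossover: |L(jω)| = 1 at ω ≈ 1.29 rad/s.
∠L(j1.29) = −90° − arctan(1.29/55.8) ≈ -91.32°
PM = 180° + (-91.32°) = 88.68°

88.7°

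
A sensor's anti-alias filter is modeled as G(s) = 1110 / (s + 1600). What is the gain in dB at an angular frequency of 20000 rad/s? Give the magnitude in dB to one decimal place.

|j20000 + 1600| = √(20000² + 1600²) = 2.006e+04
|G(j20000)| = 1110 / 2.006e+04 = 0.055323
20 log₁₀(0.055323) = -25.14 dB

-25.1 dB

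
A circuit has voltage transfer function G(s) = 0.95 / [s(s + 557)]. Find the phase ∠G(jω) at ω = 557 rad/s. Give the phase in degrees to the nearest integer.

-135°

∠(j557 + 557) = arctan(557/557) = 45.00°
∠(j557) = 90.00°
∠G(j557) = − (45.00° + 90.00°) = -135.00°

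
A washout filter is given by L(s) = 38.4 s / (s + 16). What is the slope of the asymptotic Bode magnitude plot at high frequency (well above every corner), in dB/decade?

With 1 zero and 1 pole, the high-frequency asymptotic slope is 20 × (1 − 1) = 0 dB/decade.

0 dB/decade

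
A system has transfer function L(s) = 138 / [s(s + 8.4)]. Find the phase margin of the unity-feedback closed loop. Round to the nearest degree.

39 deg

Gain crossover: |L(jω)| = 1 at ω ≈ 10.4 rad s⁻¹.
∠L(j10.4) = −90° − arctan(10.4/8.4) ≈ -140.94°
PM = 180° + (-140.94°) = 39.06°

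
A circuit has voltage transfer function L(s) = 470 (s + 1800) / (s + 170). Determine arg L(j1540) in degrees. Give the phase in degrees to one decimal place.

∠(j1540 + 1800) = arctan(1540/1800) = 40.55°
∠(j1540 + 170) = arctan(1540/170) = 83.70°
∠L(j1540) = 40.55° − 83.70° = -43.15°

-43.2°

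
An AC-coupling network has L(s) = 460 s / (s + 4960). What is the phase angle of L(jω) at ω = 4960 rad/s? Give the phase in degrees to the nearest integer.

45 deg

∠(j4960) = 90.00°
∠(j4960 + 4960) = arctan(4960/4960) = 45.00°
∠L(j4960) = 90.00° − 45.00° = 45.00°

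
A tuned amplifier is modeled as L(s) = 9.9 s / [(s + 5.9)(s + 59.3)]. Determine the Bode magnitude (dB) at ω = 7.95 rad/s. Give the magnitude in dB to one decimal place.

-17.5 dB

|j7.95| = 7.95
|j7.95 + 5.9| = √(7.95² + 5.9²) = 9.9
|j7.95 + 59.3| = √(7.95² + 59.3²) = 59.83
|L(j7.95)| = 9.9 × 7.95 / (9.9 × 59.83) = 0.13287
20 log₁₀(0.13287) = -17.53 dB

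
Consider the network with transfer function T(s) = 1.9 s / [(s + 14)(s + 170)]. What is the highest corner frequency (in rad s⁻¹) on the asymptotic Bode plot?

170 rad s⁻¹

Break frequencies occur at each pole and zero magnitude: 14 rad s⁻¹, 170 rad s⁻¹.
The highest is 170 rad s⁻¹.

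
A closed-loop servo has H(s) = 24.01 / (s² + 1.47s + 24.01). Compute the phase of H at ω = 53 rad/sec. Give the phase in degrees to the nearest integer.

∠[(j53)² + 1.47(j53) + 24.01] = ∠[-2785 + j77.91] = 178.40°
∠H(j53) = −178.40° = -178.40°

-178°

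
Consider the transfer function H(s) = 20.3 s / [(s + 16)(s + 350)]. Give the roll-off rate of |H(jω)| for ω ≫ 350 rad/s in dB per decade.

-20 dB/decade

With 1 zero and 2 poles, the high-frequency asymptotic slope is 20 × (1 − 2) = -20 dB/decade.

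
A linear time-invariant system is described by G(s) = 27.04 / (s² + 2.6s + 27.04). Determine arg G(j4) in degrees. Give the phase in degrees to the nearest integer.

-43°

∠[(j4)² + 2.6(j4) + 27.04] = ∠[11.04 + j10.4] = 43.29°
∠G(j4) = −43.29° = -43.29°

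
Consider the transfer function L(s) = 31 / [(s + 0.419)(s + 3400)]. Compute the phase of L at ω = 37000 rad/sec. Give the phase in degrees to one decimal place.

∠(j37000 + 0.419) = arctan(37000/0.419) = 90.00°
∠(j37000 + 3400) = arctan(37000/3400) = 84.75°
∠L(j37000) = − (90.00° + 84.75°) = -174.75°

-174.7°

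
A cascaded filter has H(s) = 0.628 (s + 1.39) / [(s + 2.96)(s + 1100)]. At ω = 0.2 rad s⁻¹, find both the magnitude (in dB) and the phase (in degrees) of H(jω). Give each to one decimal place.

|j0.2 + 1.39| = √(0.2² + 1.39²) = 1.404
|j0.2 + 2.96| = √(0.2² + 2.96²) = 2.967
|j0.2 + 1100| = √(0.2² + 1100²) = 1100
|H(j0.2)| = 0.628 × 1.404 / (2.967 × 1100) = 0.00027024
20 log₁₀(0.00027024) = -71.36 dB
∠(j0.2 + 1.39) = arctan(0.2/1.39) = 8.19°
∠(j0.2 + 2.96) = arctan(0.2/2.96) = 3.87°
∠(j0.2 + 1100) = arctan(0.2/1100) = 0.01°
∠H(j0.2) = 8.19° − (3.87° + 0.01°) = 4.31°

|H| = -71.4 dB, ∠H = 4.3 deg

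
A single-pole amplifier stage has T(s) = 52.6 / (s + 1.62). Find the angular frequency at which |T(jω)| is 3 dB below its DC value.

For a single-pole low-pass, the −3 dB point is at the pole: ω = 1.62 rad/sec.

1.62 rad/sec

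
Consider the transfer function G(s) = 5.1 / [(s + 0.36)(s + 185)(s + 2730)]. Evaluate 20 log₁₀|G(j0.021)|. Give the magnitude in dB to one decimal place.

|j0.021 + 0.36| = √(0.021² + 0.36²) = 0.3606
|j0.021 + 185| = √(0.021² + 185²) = 185
|j0.021 + 2730| = √(0.021² + 2730²) = 2730
|G(j0.021)| = 5.1 / (0.3606 × 185 × 2730) = 2.8002e-05
20 log₁₀(2.8002e-05) = -91.06 dB

-91.1 dB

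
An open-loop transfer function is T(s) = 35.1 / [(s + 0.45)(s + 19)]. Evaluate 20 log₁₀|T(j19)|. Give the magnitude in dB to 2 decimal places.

-23.26 dB

|j19 + 0.45| = √(19² + 0.45²) = 19.01
|j19 + 19| = √(19² + 19²) = 26.87
|T(j19)| = 35.1 / (19.01 × 26.87) = 0.068733
20 log₁₀(0.068733) = -23.257 dB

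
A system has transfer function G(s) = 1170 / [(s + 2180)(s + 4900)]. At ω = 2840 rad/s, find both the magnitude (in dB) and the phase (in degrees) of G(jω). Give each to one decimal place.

|G| = -84.8 dB, ∠G = -82.6 deg

|j2840 + 2180| = √(2840² + 2180²) = 3580
|j2840 + 4900| = √(2840² + 4900²) = 5664
|G(j2840)| = 1170 / (3580 × 5664) = 5.7702e-05
20 log₁₀(5.7702e-05) = -84.78 dB
∠(j2840 + 2180) = arctan(2840/2180) = 52.49°
∠(j2840 + 4900) = arctan(2840/4900) = 30.10°
∠G(j2840) = − (52.49° + 30.10°) = -82.59°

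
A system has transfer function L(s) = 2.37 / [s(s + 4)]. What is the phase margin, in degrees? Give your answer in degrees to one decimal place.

81.7 deg

Gain crossover: |L(jω)| = 1 at ω ≈ 0.586 rad s⁻¹.
∠L(j0.586) = −90° − arctan(0.586/4) ≈ -98.34°
PM = 180° + (-98.34°) = 81.66°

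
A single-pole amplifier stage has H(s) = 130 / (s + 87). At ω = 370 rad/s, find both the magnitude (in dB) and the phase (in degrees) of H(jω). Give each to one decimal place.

|H| = -9.3 dB, ∠H = -76.8 deg

|j370 + 87| = √(370² + 87²) = 380.1
|H(j370)| = 130 / 380.1 = 0.34202
20 log₁₀(0.34202) = -9.32 dB
∠(j370 + 87) = arctan(370/87) = 76.77°
∠H(j370) = −76.77° = -76.77°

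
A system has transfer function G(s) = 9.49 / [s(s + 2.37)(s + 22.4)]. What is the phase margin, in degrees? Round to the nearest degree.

85°

Gain crossover: |G(jω)| = 1 at ω ≈ 0.178 rad s⁻¹.
∠G(j0.178) = −90° − arctan(0.178/2.37) − arctan(0.178/22.4) ≈ -94.76°
PM = 180° + (-94.76°) = 85.24°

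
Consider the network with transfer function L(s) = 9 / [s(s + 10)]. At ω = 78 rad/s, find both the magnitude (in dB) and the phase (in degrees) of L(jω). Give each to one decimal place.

|L| = -56.7 dB, ∠L = -172.7 deg

|j78 + 10| = √(78² + 10²) = 78.64
|j78| = 78
|L(j78)| = 9 / (78.64 × 78) = 0.0014673
20 log₁₀(0.0014673) = -56.67 dB
∠(j78 + 10) = arctan(78/10) = 82.69°
∠(j78) = 90.00°
∠L(j78) = − (82.69° + 90.00°) = -172.69°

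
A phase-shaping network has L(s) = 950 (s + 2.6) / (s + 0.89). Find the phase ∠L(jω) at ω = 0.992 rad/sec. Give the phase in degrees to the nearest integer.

-27°

∠(j0.992 + 2.6) = arctan(0.992/2.6) = 20.88°
∠(j0.992 + 0.89) = arctan(0.992/0.89) = 48.10°
∠L(j0.992) = 20.88° − 48.10° = -27.22°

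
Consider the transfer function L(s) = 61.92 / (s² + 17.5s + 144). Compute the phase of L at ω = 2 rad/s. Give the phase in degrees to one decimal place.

∠[(j2)² + 17.5(j2) + 144] = ∠[140 + j35] = 14.04°
∠L(j2) = −14.04° = -14.04°

-14.0°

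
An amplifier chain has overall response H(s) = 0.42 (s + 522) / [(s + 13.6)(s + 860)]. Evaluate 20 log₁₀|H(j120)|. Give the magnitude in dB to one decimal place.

-53.4 dB

|j120 + 522| = √(120² + 522²) = 535.6
|j120 + 13.6| = √(120² + 13.6²) = 120.8
|j120 + 860| = √(120² + 860²) = 868.3
|H(j120)| = 0.42 × 535.6 / (120.8 × 868.3) = 0.0021452
20 log₁₀(0.0021452) = -53.37 dB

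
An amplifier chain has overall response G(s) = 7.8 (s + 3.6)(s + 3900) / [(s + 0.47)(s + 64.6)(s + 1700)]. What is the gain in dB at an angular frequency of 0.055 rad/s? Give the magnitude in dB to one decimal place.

|j0.055 + 3.6| = √(0.055² + 3.6²) = 3.6
|j0.055 + 3900| = √(0.055² + 3900²) = 3900
|j0.055 + 0.47| = √(0.055² + 0.47²) = 0.4732
|j0.055 + 64.6| = √(0.055² + 64.6²) = 64.6
|j0.055 + 1700| = √(0.055² + 1700²) = 1700
|G(j0.055)| = 7.8 × 3.6 × 3900 / (0.4732 × 64.6 × 1700) = 2.1076
20 log₁₀(2.1076) = 6.48 dB

6.5 dB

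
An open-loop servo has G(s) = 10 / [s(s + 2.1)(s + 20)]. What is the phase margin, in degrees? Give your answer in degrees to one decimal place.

Gain crossover: |G(jω)| = 1 at ω ≈ 0.237 rad s⁻¹.
∠G(j0.237) = −90° − arctan(0.237/2.1) − arctan(0.237/20) ≈ -97.11°
PM = 180° + (-97.11°) = 82.89°

82.9 deg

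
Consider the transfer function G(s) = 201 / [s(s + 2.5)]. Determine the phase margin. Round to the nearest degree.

10°

Gain crossover: |G(jω)| = 1 at ω ≈ 14.1 rad/sec.
∠G(j14.1) = −90° − arctan(14.1/2.5) ≈ -169.92°
PM = 180° + (-169.92°) = 10.08°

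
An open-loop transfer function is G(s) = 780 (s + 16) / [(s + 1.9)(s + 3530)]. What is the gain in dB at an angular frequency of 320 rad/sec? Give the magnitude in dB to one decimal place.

-13.1 dB

|j320 + 16| = √(320² + 16²) = 320.4
|j320 + 1.9| = √(320² + 1.9²) = 320
|j320 + 3530| = √(320² + 3530²) = 3544
|G(j320)| = 780 × 320.4 / (320 × 3544) = 0.22033
20 log₁₀(0.22033) = -13.14 dB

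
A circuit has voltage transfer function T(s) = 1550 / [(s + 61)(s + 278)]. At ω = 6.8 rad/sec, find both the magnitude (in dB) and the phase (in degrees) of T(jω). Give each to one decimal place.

|j6.8 + 61| = √(6.8² + 61²) = 61.38
|j6.8 + 278| = √(6.8² + 278²) = 278.1
|T(j6.8)| = 1550 / (61.38 × 278.1) = 0.090812
20 log₁₀(0.090812) = -20.84 dB
∠(j6.8 + 61) = arctan(6.8/61) = 6.36°
∠(j6.8 + 278) = arctan(6.8/278) = 1.40°
∠T(j6.8) = − (6.36° + 1.40°) = -7.76°

|T| = -20.8 dB, ∠T = -7.8°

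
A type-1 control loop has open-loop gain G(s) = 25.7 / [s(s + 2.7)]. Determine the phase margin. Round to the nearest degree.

Gain crossover: |G(jω)| = 1 at ω ≈ 4.72 rad/s.
∠G(j4.72) = −90° − arctan(4.72/2.7) ≈ -150.25°
PM = 180° + (-150.25°) = 29.75°

30 deg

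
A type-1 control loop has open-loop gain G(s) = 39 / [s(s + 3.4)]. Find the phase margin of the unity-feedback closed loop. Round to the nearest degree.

30°

Gain crossover: |G(jω)| = 1 at ω ≈ 5.8 rad/s.
∠G(j5.8) = −90° − arctan(5.8/3.4) ≈ -149.62°
PM = 180° + (-149.62°) = 30.38°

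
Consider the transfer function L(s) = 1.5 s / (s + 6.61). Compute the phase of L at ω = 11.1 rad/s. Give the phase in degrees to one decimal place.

30.8°

∠(j11.1) = 90.00°
∠(j11.1 + 6.61) = arctan(11.1/6.61) = 59.23°
∠L(j11.1) = 90.00° − 59.23° = 30.77°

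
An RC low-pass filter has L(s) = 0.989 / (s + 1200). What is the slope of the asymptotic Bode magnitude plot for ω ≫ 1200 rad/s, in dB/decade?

With 0 zeros and 1 pole, the high-frequency asymptotic slope is 20 × (0 − 1) = -20 dB/decade.

-20 dB/decade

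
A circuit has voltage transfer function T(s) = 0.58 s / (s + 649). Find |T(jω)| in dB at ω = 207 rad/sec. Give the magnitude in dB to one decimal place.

|j207| = 207
|j207 + 649| = √(207² + 649²) = 681.2
|T(j207)| = 0.58 × 207 / 681.2 = 0.17624
20 log₁₀(0.17624) = -15.08 dB

-15.1 dB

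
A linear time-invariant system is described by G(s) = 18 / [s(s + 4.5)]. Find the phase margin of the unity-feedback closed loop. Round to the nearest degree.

Gain crossover: |G(jω)| = 1 at ω ≈ 3.24 rad s⁻¹.
∠G(j3.24) = −90° − arctan(3.24/4.5) ≈ -125.79°
PM = 180° + (-125.79°) = 54.21°

54°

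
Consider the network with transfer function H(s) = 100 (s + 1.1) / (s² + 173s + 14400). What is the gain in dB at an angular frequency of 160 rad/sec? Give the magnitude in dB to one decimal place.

-5.4 dB

|j160 + 1.1| = √(160² + 1.1²) = 160
|(j160)² + 173(j160) + 14400| = |-11200 + j27680| = 2.986e+04
|H(j160)| = 100 × 160 / 2.986e+04 = 0.53585
20 log₁₀(0.53585) = -5.42 dB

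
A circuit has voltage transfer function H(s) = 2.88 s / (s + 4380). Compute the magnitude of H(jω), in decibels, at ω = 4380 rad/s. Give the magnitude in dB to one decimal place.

|j4380| = 4380
|j4380 + 4380| = √(4380² + 4380²) = 6194
|H(j4380)| = 2.88 × 4380 / 6194 = 2.0365
20 log₁₀(2.0365) = 6.18 dB

6.2 dB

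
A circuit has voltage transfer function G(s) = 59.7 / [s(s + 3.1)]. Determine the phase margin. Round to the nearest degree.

Gain crossover: |G(jω)| = 1 at ω ≈ 7.42 rad/s.
∠G(j7.42) = −90° − arctan(7.42/3.1) ≈ -157.33°
PM = 180° + (-157.33°) = 22.67°

23 deg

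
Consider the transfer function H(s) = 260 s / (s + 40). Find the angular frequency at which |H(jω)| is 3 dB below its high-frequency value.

40 rad/s

For a single-pole high-pass, the −3 dB point is at the pole: ω = 40 rad/s.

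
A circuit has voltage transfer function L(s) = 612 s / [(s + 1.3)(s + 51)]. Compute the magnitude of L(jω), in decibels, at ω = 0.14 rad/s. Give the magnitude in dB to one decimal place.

2.2 dB

|j0.14| = 0.14
|j0.14 + 1.3| = √(0.14² + 1.3²) = 1.308
|j0.14 + 51| = √(0.14² + 51²) = 51
|L(j0.14)| = 612 × 0.14 / (1.308 × 51) = 1.2849
20 log₁₀(1.2849) = 2.18 dB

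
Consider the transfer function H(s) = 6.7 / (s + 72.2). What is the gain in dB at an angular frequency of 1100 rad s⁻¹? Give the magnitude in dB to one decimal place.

|j1100 + 72.2| = √(1100² + 72.2²) = 1102
|H(j1100)| = 6.7 / 1102 = 0.0060778
20 log₁₀(0.0060778) = -44.33 dB

-44.3 dB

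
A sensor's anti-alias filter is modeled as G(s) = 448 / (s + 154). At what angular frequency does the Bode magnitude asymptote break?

154 rad/sec

The single real pole at s = −154 gives a corner at ω = 154 rad/sec.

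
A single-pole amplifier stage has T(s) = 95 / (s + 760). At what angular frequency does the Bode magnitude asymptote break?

760 rad s⁻¹

The single real pole at s = −760 gives a corner at ω = 760 rad s⁻¹.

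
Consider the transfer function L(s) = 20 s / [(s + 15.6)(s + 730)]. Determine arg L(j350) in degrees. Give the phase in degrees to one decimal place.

-23.1 deg

∠(j350) = 90.00°
∠(j350 + 15.6) = arctan(350/15.6) = 87.45°
∠(j350 + 730) = arctan(350/730) = 25.62°
∠L(j350) = 90.00° − (87.45° + 25.62°) = -23.06°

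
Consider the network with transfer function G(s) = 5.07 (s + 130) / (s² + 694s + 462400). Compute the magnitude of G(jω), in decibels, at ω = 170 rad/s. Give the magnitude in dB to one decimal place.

|j170 + 130| = √(170² + 130²) = 214
|(j170)² + 694(j170) + 462400| = |4.335e+05 + j1.1798e+05| = 4.493e+05
|G(j170)| = 5.07 × 214 / 4.493e+05 = 0.0024151
20 log₁₀(0.0024151) = -52.34 dB

-52.3 dB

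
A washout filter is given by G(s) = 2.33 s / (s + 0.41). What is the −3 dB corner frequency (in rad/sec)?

For a single-pole high-pass, the −3 dB point is at the pole: ω = 0.41 rad/sec.

0.41 rad/sec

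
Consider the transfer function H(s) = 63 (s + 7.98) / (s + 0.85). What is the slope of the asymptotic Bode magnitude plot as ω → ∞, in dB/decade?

0 dB/decade

With 1 zero and 1 pole, the high-frequency asymptotic slope is 20 × (1 − 1) = 0 dB/decade.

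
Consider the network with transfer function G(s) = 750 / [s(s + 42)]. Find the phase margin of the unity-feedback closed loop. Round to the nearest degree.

68°

Gain crossover: |G(jω)| = 1 at ω ≈ 16.6 rad/s.
∠G(j16.6) = −90° − arctan(16.6/42) ≈ -111.57°
PM = 180° + (-111.57°) = 68.43°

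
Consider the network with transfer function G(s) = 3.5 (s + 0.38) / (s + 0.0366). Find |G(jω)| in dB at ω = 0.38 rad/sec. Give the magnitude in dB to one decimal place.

|j0.38 + 0.38| = √(0.38² + 0.38²) = 0.5374
|j0.38 + 0.0366| = √(0.38² + 0.0366²) = 0.3818
|G(j0.38)| = 3.5 × 0.5374 / 0.3818 = 4.9269
20 log₁₀(4.9269) = 13.85 dB

13.9 dB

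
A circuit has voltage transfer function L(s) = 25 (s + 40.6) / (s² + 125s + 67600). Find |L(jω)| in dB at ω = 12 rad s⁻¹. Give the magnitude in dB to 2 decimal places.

|j12 + 40.6| = √(12² + 40.6²) = 42.34
|(j12)² + 125(j12) + 67600| = |67456 + j1500| = 6.747e+04
|L(j12)| = 25 × 42.34 / 6.747e+04 = 0.015686
20 log₁₀(0.015686) = -36.090 dB

-36.09 dB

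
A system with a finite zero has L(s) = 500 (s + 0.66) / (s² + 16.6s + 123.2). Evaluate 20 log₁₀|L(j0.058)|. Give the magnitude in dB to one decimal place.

8.6 dB

|j0.058 + 0.66| = √(0.058² + 0.66²) = 0.6625
|(j0.058)² + 16.6(j0.058) + 123.2| = |123.2 + j0.9628| = 123.2
|L(j0.058)| = 500 × 0.6625 / 123.2 = 2.6889
20 log₁₀(2.6889) = 8.59 dB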